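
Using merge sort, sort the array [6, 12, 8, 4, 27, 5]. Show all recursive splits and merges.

Merge sort trace:

Split: [6, 12, 8, 4, 27, 5] -> [6, 12, 8] and [4, 27, 5]
  Split: [6, 12, 8] -> [6] and [12, 8]
    Split: [12, 8] -> [12] and [8]
    Merge: [12] + [8] -> [8, 12]
  Merge: [6] + [8, 12] -> [6, 8, 12]
  Split: [4, 27, 5] -> [4] and [27, 5]
    Split: [27, 5] -> [27] and [5]
    Merge: [27] + [5] -> [5, 27]
  Merge: [4] + [5, 27] -> [4, 5, 27]
Merge: [6, 8, 12] + [4, 5, 27] -> [4, 5, 6, 8, 12, 27]

Final sorted array: [4, 5, 6, 8, 12, 27]

The merge sort proceeds by recursively splitting the array and merging sorted halves.
After all merges, the sorted array is [4, 5, 6, 8, 12, 27].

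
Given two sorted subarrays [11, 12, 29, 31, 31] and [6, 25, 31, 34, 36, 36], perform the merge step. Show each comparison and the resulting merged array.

Merging process:

Compare 11 vs 6: take 6 from right. Merged: [6]
Compare 11 vs 25: take 11 from left. Merged: [6, 11]
Compare 12 vs 25: take 12 from left. Merged: [6, 11, 12]
Compare 29 vs 25: take 25 from right. Merged: [6, 11, 12, 25]
Compare 29 vs 31: take 29 from left. Merged: [6, 11, 12, 25, 29]
Compare 31 vs 31: take 31 from left. Merged: [6, 11, 12, 25, 29, 31]
Compare 31 vs 31: take 31 from left. Merged: [6, 11, 12, 25, 29, 31, 31]
Append remaining from right: [31, 34, 36, 36]. Merged: [6, 11, 12, 25, 29, 31, 31, 31, 34, 36, 36]

Final merged array: [6, 11, 12, 25, 29, 31, 31, 31, 34, 36, 36]
Total comparisons: 7

The merged array is [6, 11, 12, 25, 29, 31, 31, 31, 34, 36, 36], requiring 7 comparisons. The merge step runs in O(n) time where n is the total number of elements.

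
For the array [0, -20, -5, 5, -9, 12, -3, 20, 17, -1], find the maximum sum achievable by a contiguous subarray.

Using Kadane's algorithm on [0, -20, -5, 5, -9, 12, -3, 20, 17, -1]:

Scanning through the array:
Position 1 (value -20): max_ending_here = -20, max_so_far = 0
Position 2 (value -5): max_ending_here = -5, max_so_far = 0
Position 3 (value 5): max_ending_here = 5, max_so_far = 5
Position 4 (value -9): max_ending_here = -4, max_so_far = 5
Position 5 (value 12): max_ending_here = 12, max_so_far = 12
Position 6 (value -3): max_ending_here = 9, max_so_far = 12
Position 7 (value 20): max_ending_here = 29, max_so_far = 29
Position 8 (value 17): max_ending_here = 46, max_so_far = 46
Position 9 (value -1): max_ending_here = 45, max_so_far = 46

Maximum subarray: [12, -3, 20, 17]
Maximum sum: 46

The maximum subarray is [12, -3, 20, 17] with sum 46. This subarray runs from index 5 to index 8.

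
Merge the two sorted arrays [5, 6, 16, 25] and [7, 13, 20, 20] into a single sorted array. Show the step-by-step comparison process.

Merging process:

Compare 5 vs 7: take 5 from left. Merged: [5]
Compare 6 vs 7: take 6 from left. Merged: [5, 6]
Compare 16 vs 7: take 7 from right. Merged: [5, 6, 7]
Compare 16 vs 13: take 13 from right. Merged: [5, 6, 7, 13]
Compare 16 vs 20: take 16 from left. Merged: [5, 6, 7, 13, 16]
Compare 25 vs 20: take 20 from right. Merged: [5, 6, 7, 13, 16, 20]
Compare 25 vs 20: take 20 from right. Merged: [5, 6, 7, 13, 16, 20, 20]
Append remaining from left: [25]. Merged: [5, 6, 7, 13, 16, 20, 20, 25]

Final merged array: [5, 6, 7, 13, 16, 20, 20, 25]
Total comparisons: 7

The merged array is [5, 6, 7, 13, 16, 20, 20, 25], requiring 7 comparisons. The merge step runs in O(n) time where n is the total number of elements.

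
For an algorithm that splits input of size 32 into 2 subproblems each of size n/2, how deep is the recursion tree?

For divide and conquer with division factor 2:

Problem sizes at each level:
Level 0: 32
Level 1: 16
Level 2: 8
Level 3: 4
Level 4: 2
Level 5: 1

The root is level 0 and the size-1 base case is level 5 (the tree spans levels 0 through 5, i.e. 6 levels counting the root), so the depth is the number of divisions: log_2(32) = 5

The recursion tree depth is log_2(32) = 5. At each level, the problem size is divided by 2, so it takes 5 divisions to reduce to a base case of size 1. The algorithm makes 2 recursive calls at each level.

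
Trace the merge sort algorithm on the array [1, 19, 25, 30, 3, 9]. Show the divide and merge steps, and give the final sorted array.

Merge sort trace:

Split: [1, 19, 25, 30, 3, 9] -> [1, 19, 25] and [30, 3, 9]
  Split: [1, 19, 25] -> [1] and [19, 25]
    Split: [19, 25] -> [19] and [25]
    Merge: [19] + [25] -> [19, 25]
  Merge: [1] + [19, 25] -> [1, 19, 25]
  Split: [30, 3, 9] -> [30] and [3, 9]
    Split: [3, 9] -> [3] and [9]
    Merge: [3] + [9] -> [3, 9]
  Merge: [30] + [3, 9] -> [3, 9, 30]
Merge: [1, 19, 25] + [3, 9, 30] -> [1, 3, 9, 19, 25, 30]

Final sorted array: [1, 3, 9, 19, 25, 30]

The merge sort proceeds by recursively splitting the array and merging sorted halves.
After all merges, the sorted array is [1, 3, 9, 19, 25, 30].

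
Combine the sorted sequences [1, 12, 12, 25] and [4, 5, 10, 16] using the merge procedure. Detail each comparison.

Merging process:

Compare 1 vs 4: take 1 from left. Merged: [1]
Compare 12 vs 4: take 4 from right. Merged: [1, 4]
Compare 12 vs 5: take 5 from right. Merged: [1, 4, 5]
Compare 12 vs 10: take 10 from right. Merged: [1, 4, 5, 10]
Compare 12 vs 16: take 12 from left. Merged: [1, 4, 5, 10, 12]
Compare 12 vs 16: take 12 from left. Merged: [1, 4, 5, 10, 12, 12]
Compare 25 vs 16: take 16 from right. Merged: [1, 4, 5, 10, 12, 12, 16]
Append remaining from left: [25]. Merged: [1, 4, 5, 10, 12, 12, 16, 25]

Final merged array: [1, 4, 5, 10, 12, 12, 16, 25]
Total comparisons: 7

The merged array is [1, 4, 5, 10, 12, 12, 16, 25], requiring 7 comparisons. The merge step runs in O(n) time where n is the total number of elements.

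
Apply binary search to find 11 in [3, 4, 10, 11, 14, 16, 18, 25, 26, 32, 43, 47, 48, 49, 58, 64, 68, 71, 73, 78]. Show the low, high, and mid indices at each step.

Binary search for 11 in [3, 4, 10, 11, 14, 16, 18, 25, 26, 32, 43, 47, 48, 49, 58, 64, 68, 71, 73, 78]:

lo=0, hi=19, mid=9, arr[mid]=32 -> 32 > 11, search left half
lo=0, hi=8, mid=4, arr[mid]=14 -> 14 > 11, search left half
lo=0, hi=3, mid=1, arr[mid]=4 -> 4 < 11, search right half
lo=2, hi=3, mid=2, arr[mid]=10 -> 10 < 11, search right half
lo=3, hi=3, mid=3, arr[mid]=11 -> Found target at index 3!

Binary search finds 11 at index 3 after 5 comparisons. The search repeatedly halves the search space by comparing with the middle element.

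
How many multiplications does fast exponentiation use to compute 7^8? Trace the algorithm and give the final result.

Computing 7^8 by squaring (build up from 7^1; each line after the first costs one multiplication):

7^1 = 7
7^2 = (7^1)^2 = 7^2 = 49
7^4 = (7^2)^2 = 49^2 = 2401
7^8 = (7^4)^2 = 2401^2 = 5764801

Result: 5764801
Multiplications needed: 3 (3 lines after 7^1)

7^8 = 5764801. Using exponentiation by squaring, this requires 3 multiplications. The key idea: if the exponent is even, square the half-power; if odd, multiply by the base once.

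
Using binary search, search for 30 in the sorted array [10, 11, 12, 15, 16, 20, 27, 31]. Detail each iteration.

Binary search for 30 in [10, 11, 12, 15, 16, 20, 27, 31]:

lo=0, hi=7, mid=3, arr[mid]=15 -> 15 < 30, search right half
lo=4, hi=7, mid=5, arr[mid]=20 -> 20 < 30, search right half
lo=6, hi=7, mid=6, arr[mid]=27 -> 27 < 30, search right half
lo=7, hi=7, mid=7, arr[mid]=31 -> 31 > 30, search left half
lo=7 > hi=6, target 30 not found

Binary search determines that 30 is not in the array after 4 comparisons. The search space was exhausted without finding the target.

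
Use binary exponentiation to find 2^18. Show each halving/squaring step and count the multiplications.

Computing 2^18 by squaring (build up from 2^1; each line after the first costs one multiplication):

2^1 = 2
2^2 = (2^1)^2 = 2^2 = 4
2^4 = (2^2)^2 = 4^2 = 16
2^8 = (2^4)^2 = 16^2 = 256
2^9 = 2 * 2^8 = 2 * 256 = 512
2^18 = (2^9)^2 = 512^2 = 262144

Result: 262144
Multiplications needed: 5 (5 lines after 2^1)

2^18 = 262144. Using exponentiation by squaring, this requires 5 multiplications. The key idea: if the exponent is even, square the half-power; if odd, multiply by the base once.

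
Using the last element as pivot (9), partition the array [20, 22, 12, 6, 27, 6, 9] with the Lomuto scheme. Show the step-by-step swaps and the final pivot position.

Lomuto partition with pivot = 9:

Initial array: [20, 22, 12, 6, 27, 6, 9]

arr[0]=20 > 9: no swap
arr[1]=22 > 9: no swap
arr[2]=12 > 9: no swap
arr[3]=6 <= 9: swap with position 0, array becomes [6, 22, 12, 20, 27, 6, 9]
arr[4]=27 > 9: no swap
arr[5]=6 <= 9: swap with position 1, array becomes [6, 6, 12, 20, 27, 22, 9]

Place pivot at position 2: [6, 6, 9, 20, 27, 22, 12]
Pivot position: 2

After partitioning with pivot 9, the array becomes [6, 6, 9, 20, 27, 22, 12]. The pivot is placed at index 2. All elements to the left of the pivot are <= 9, and all elements to the right are > 9.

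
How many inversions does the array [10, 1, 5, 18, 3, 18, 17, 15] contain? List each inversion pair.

Finding inversions in [10, 1, 5, 18, 3, 18, 17, 15]:

(0, 1): arr[0]=10 > arr[1]=1
(0, 2): arr[0]=10 > arr[2]=5
(0, 4): arr[0]=10 > arr[4]=3
(2, 4): arr[2]=5 > arr[4]=3
(3, 4): arr[3]=18 > arr[4]=3
(3, 6): arr[3]=18 > arr[6]=17
(3, 7): arr[3]=18 > arr[7]=15
(5, 6): arr[5]=18 > arr[6]=17
(5, 7): arr[5]=18 > arr[7]=15
(6, 7): arr[6]=17 > arr[7]=15

Total inversions: 10

The array has 10 inversion(s): (0,1), (0,2), (0,4), (2,4), (3,4), (3,6), (3,7), (5,6), (5,7), (6,7). Each pair (i,j) satisfies i < j and arr[i] > arr[j].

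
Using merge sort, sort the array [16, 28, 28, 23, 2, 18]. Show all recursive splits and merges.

Merge sort trace:

Split: [16, 28, 28, 23, 2, 18] -> [16, 28, 28] and [23, 2, 18]
  Split: [16, 28, 28] -> [16] and [28, 28]
    Split: [28, 28] -> [28] and [28]
    Merge: [28] + [28] -> [28, 28]
  Merge: [16] + [28, 28] -> [16, 28, 28]
  Split: [23, 2, 18] -> [23] and [2, 18]
    Split: [2, 18] -> [2] and [18]
    Merge: [2] + [18] -> [2, 18]
  Merge: [23] + [2, 18] -> [2, 18, 23]
Merge: [16, 28, 28] + [2, 18, 23] -> [2, 16, 18, 23, 28, 28]

Final sorted array: [2, 16, 18, 23, 28, 28]

The merge sort proceeds by recursively splitting the array and merging sorted halves.
After all merges, the sorted array is [2, 16, 18, 23, 28, 28].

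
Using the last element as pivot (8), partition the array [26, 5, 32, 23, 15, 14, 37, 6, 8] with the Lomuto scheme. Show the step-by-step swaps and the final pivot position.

Lomuto partition with pivot = 8:

Initial array: [26, 5, 32, 23, 15, 14, 37, 6, 8]

arr[0]=26 > 8: no swap
arr[1]=5 <= 8: swap with position 0, array becomes [5, 26, 32, 23, 15, 14, 37, 6, 8]
arr[2]=32 > 8: no swap
arr[3]=23 > 8: no swap
arr[4]=15 > 8: no swap
arr[5]=14 > 8: no swap
arr[6]=37 > 8: no swap
arr[7]=6 <= 8: swap with position 1, array becomes [5, 6, 32, 23, 15, 14, 37, 26, 8]

Place pivot at position 2: [5, 6, 8, 23, 15, 14, 37, 26, 32]
Pivot position: 2

After partitioning with pivot 8, the array becomes [5, 6, 8, 23, 15, 14, 37, 26, 32]. The pivot is placed at index 2. All elements to the left of the pivot are <= 8, and all elements to the right are > 8.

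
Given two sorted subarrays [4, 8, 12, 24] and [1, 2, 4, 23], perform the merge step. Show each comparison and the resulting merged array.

Merging process:

Compare 4 vs 1: take 1 from right. Merged: [1]
Compare 4 vs 2: take 2 from right. Merged: [1, 2]
Compare 4 vs 4: take 4 from left. Merged: [1, 2, 4]
Compare 8 vs 4: take 4 from right. Merged: [1, 2, 4, 4]
Compare 8 vs 23: take 8 from left. Merged: [1, 2, 4, 4, 8]
Compare 12 vs 23: take 12 from left. Merged: [1, 2, 4, 4, 8, 12]
Compare 24 vs 23: take 23 from right. Merged: [1, 2, 4, 4, 8, 12, 23]
Append remaining from left: [24]. Merged: [1, 2, 4, 4, 8, 12, 23, 24]

Final merged array: [1, 2, 4, 4, 8, 12, 23, 24]
Total comparisons: 7

The merged array is [1, 2, 4, 4, 8, 12, 23, 24], requiring 7 comparisons. The merge step runs in O(n) time where n is the total number of elements.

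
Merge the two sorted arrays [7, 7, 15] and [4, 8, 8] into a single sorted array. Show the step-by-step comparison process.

Merging process:

Compare 7 vs 4: take 4 from right. Merged: [4]
Compare 7 vs 8: take 7 from left. Merged: [4, 7]
Compare 7 vs 8: take 7 from left. Merged: [4, 7, 7]
Compare 15 vs 8: take 8 from right. Merged: [4, 7, 7, 8]
Compare 15 vs 8: take 8 from right. Merged: [4, 7, 7, 8, 8]
Append remaining from left: [15]. Merged: [4, 7, 7, 8, 8, 15]

Final merged array: [4, 7, 7, 8, 8, 15]
Total comparisons: 5

The merged array is [4, 7, 7, 8, 8, 15], requiring 5 comparisons. The merge step runs in O(n) time where n is the total number of elements.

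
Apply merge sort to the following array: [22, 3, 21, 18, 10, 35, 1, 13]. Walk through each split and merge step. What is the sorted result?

Merge sort trace:

Split: [22, 3, 21, 18, 10, 35, 1, 13] -> [22, 3, 21, 18] and [10, 35, 1, 13]
  Split: [22, 3, 21, 18] -> [22, 3] and [21, 18]
    Split: [22, 3] -> [22] and [3]
    Merge: [22] + [3] -> [3, 22]
    Split: [21, 18] -> [21] and [18]
    Merge: [21] + [18] -> [18, 21]
  Merge: [3, 22] + [18, 21] -> [3, 18, 21, 22]
  Split: [10, 35, 1, 13] -> [10, 35] and [1, 13]
    Split: [10, 35] -> [10] and [35]
    Merge: [10] + [35] -> [10, 35]
    Split: [1, 13] -> [1] and [13]
    Merge: [1] + [13] -> [1, 13]
  Merge: [10, 35] + [1, 13] -> [1, 10, 13, 35]
Merge: [3, 18, 21, 22] + [1, 10, 13, 35] -> [1, 3, 10, 13, 18, 21, 22, 35]

Final sorted array: [1, 3, 10, 13, 18, 21, 22, 35]

The merge sort proceeds by recursively splitting the array and merging sorted halves.
After all merges, the sorted array is [1, 3, 10, 13, 18, 21, 22, 35].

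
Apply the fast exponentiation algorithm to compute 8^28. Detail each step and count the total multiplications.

Computing 8^28 by squaring (build up from 8^1; each line after the first costs one multiplication):

8^1 = 8
8^2 = (8^1)^2 = 8^2 = 64
8^3 = 8 * 8^2 = 8 * 64 = 512
8^6 = (8^3)^2 = 512^2 = 262144
8^7 = 8 * 8^6 = 8 * 262144 = 2097152
8^14 = (8^7)^2 = 2097152^2 = 4398046511104
8^28 = (8^14)^2 = 4398046511104^2 = 19342813113834066795298816

Result: 19342813113834066795298816
Multiplications needed: 6 (6 lines after 8^1)

8^28 = 19342813113834066795298816. Using exponentiation by squaring, this requires 6 multiplications. The key idea: if the exponent is even, square the half-power; if odd, multiply by the base once.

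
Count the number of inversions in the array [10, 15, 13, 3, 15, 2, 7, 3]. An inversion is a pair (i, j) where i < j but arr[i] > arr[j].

Finding inversions in [10, 15, 13, 3, 15, 2, 7, 3]:

(0, 3): arr[0]=10 > arr[3]=3
(0, 5): arr[0]=10 > arr[5]=2
(0, 6): arr[0]=10 > arr[6]=7
(0, 7): arr[0]=10 > arr[7]=3
(1, 2): arr[1]=15 > arr[2]=13
(1, 3): arr[1]=15 > arr[3]=3
(1, 5): arr[1]=15 > arr[5]=2
(1, 6): arr[1]=15 > arr[6]=7
(1, 7): arr[1]=15 > arr[7]=3
(2, 3): arr[2]=13 > arr[3]=3
(2, 5): arr[2]=13 > arr[5]=2
(2, 6): arr[2]=13 > arr[6]=7
(2, 7): arr[2]=13 > arr[7]=3
(3, 5): arr[3]=3 > arr[5]=2
(4, 5): arr[4]=15 > arr[5]=2
(4, 6): arr[4]=15 > arr[6]=7
(4, 7): arr[4]=15 > arr[7]=3
(6, 7): arr[6]=7 > arr[7]=3

Total inversions: 18

The array has 18 inversion(s): (0,3), (0,5), (0,6), (0,7), (1,2), (1,3), (1,5), (1,6), (1,7), (2,3), (2,5), (2,6), (2,7), (3,5), (4,5), (4,6), (4,7), (6,7). Each pair (i,j) satisfies i < j and arr[i] > arr[j].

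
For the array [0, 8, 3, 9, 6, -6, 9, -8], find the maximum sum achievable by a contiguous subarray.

Using Kadane's algorithm on [0, 8, 3, 9, 6, -6, 9, -8]:

Scanning through the array:
Position 1 (value 8): max_ending_here = 8, max_so_far = 8
Position 2 (value 3): max_ending_here = 11, max_so_far = 11
Position 3 (value 9): max_ending_here = 20, max_so_far = 20
Position 4 (value 6): max_ending_here = 26, max_so_far = 26
Position 5 (value -6): max_ending_here = 20, max_so_far = 26
Position 6 (value 9): max_ending_here = 29, max_so_far = 29
Position 7 (value -8): max_ending_here = 21, max_so_far = 29

Maximum subarray: [0, 8, 3, 9, 6, -6, 9]
Maximum sum: 29

The maximum subarray is [0, 8, 3, 9, 6, -6, 9] with sum 29. This subarray runs from index 0 to index 6.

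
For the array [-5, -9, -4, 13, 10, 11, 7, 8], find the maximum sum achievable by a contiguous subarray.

Using Kadane's algorithm on [-5, -9, -4, 13, 10, 11, 7, 8]:

Scanning through the array:
Position 1 (value -9): max_ending_here = -9, max_so_far = -5
Position 2 (value -4): max_ending_here = -4, max_so_far = -4
Position 3 (value 13): max_ending_here = 13, max_so_far = 13
Position 4 (value 10): max_ending_here = 23, max_so_far = 23
Position 5 (value 11): max_ending_here = 34, max_so_far = 34
Position 6 (value 7): max_ending_here = 41, max_so_far = 41
Position 7 (value 8): max_ending_here = 49, max_so_far = 49

Maximum subarray: [13, 10, 11, 7, 8]
Maximum sum: 49

The maximum subarray is [13, 10, 11, 7, 8] with sum 49. This subarray runs from index 3 to index 7.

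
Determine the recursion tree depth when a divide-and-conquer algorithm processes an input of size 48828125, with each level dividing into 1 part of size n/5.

For divide and conquer with division factor 5:

Problem sizes at each level:
Level 0: 48828125
Level 1: 9765625
Level 2: 1953125
Level 3: 390625
Level 4: 78125
Level 5: 15625
Level 6: 3125
Level 7: 625
Level 8: 125
Level 9: 25
Level 10: 5
Level 11: 1

The root is level 0 and the size-1 base case is level 11 (the tree spans levels 0 through 11, i.e. 12 levels counting the root), so the depth is the number of divisions: log_5(48828125) = 11

The recursion tree depth is log_5(48828125) = 11. At each level, the problem size is divided by 5, so it takes 11 divisions to reduce to a base case of size 1. The algorithm makes 1 recursive call at each level.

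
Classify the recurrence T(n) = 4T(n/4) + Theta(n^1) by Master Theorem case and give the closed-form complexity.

Master Theorem for T(n) = 4T(n/4) + O(n^1):

a = 4, b = 4, c = 1
log_b(a) = log_4(4) = 1.0000

Case 2: c = 1 = log_4(4) = 1.0000
T(n) = O(n^1 log n) = O(n log n)

For T(n) = 4T(n/4) + O(n^1): log_4(4) = 1.0000. This is Case 2 of the Master Theorem (c = log_b(a), equal work at all levels), giving O(n log n).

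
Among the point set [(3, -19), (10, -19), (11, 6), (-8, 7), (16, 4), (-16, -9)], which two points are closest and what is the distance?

Computing all pairwise distances among 6 points:

d((3, -19), (10, -19)) = 7.0
d((3, -19), (11, 6)) = 26.2488
d((3, -19), (-8, 7)) = 28.2312
d((3, -19), (16, 4)) = 26.4197
d((3, -19), (-16, -9)) = 21.4709
d((10, -19), (11, 6)) = 25.02
d((10, -19), (-8, 7)) = 31.6228
d((10, -19), (16, 4)) = 23.7697
d((10, -19), (-16, -9)) = 27.8568
d((11, 6), (-8, 7)) = 19.0263
d((11, 6), (16, 4)) = 5.3852 <-- minimum
d((11, 6), (-16, -9)) = 30.8869
d((-8, 7), (16, 4)) = 24.1868
d((-8, 7), (-16, -9)) = 17.8885
d((16, 4), (-16, -9)) = 34.5398

Closest pair: (11, 6) and (16, 4) with distance 5.3852

The closest pair is (11, 6) and (16, 4) with Euclidean distance 5.3852. For 6 points, brute-force pairwise comparison is shown above. For large n, the divide-and-conquer algorithm (sort by x, recurse on halves, check the dividing strip) achieves O(n log n).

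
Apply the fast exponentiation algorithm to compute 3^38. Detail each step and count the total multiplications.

Computing 3^38 by squaring (build up from 3^1; each line after the first costs one multiplication):

3^1 = 3
3^2 = (3^1)^2 = 3^2 = 9
3^4 = (3^2)^2 = 9^2 = 81
3^8 = (3^4)^2 = 81^2 = 6561
3^9 = 3 * 3^8 = 3 * 6561 = 19683
3^18 = (3^9)^2 = 19683^2 = 387420489
3^19 = 3 * 3^18 = 3 * 387420489 = 1162261467
3^38 = (3^19)^2 = 1162261467^2 = 1350851717672992089

Result: 1350851717672992089
Multiplications needed: 7 (7 lines after 3^1)

3^38 = 1350851717672992089. Using exponentiation by squaring, this requires 7 multiplications. The key idea: if the exponent is even, square the half-power; if odd, multiply by the base once.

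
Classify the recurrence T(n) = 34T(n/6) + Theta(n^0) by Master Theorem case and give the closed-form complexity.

Master Theorem for T(n) = 34T(n/6) + O(n^0):

a = 34, b = 6, c = 0
log_b(a) = log_6(34) = 1.9681

Case 1: c = 0 < log_6(34) = 1.9681
T(n) = O(n^(log_6 34))

For T(n) = 34T(n/6) + O(n^0): log_6(34) = 1.9681. This is Case 1 of the Master Theorem (c < log_b(a), work dominated by leaves), giving O(n^(log_6 34)).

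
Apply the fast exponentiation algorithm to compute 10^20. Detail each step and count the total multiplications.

Computing 10^20 by squaring (build up from 10^1; each line after the first costs one multiplication):

10^1 = 10
10^2 = (10^1)^2 = 10^2 = 100
10^4 = (10^2)^2 = 100^2 = 10000
10^5 = 10 * 10^4 = 10 * 10000 = 100000
10^10 = (10^5)^2 = 100000^2 = 10000000000
10^20 = (10^10)^2 = 10000000000^2 = 100000000000000000000

Result: 100000000000000000000
Multiplications needed: 5 (5 lines after 10^1)

10^20 = 100000000000000000000. Using exponentiation by squaring, this requires 5 multiplications. The key idea: if the exponent is even, square the half-power; if odd, multiply by the base once.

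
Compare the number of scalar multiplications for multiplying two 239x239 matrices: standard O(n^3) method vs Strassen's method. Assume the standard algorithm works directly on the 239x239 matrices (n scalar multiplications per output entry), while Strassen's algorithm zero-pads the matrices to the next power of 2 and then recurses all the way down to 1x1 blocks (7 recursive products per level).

Matrix multiplication for 239x239 matrices:

Strassen's algorithm requires power-of-2 dimensions. Pad 239x239 to 256x256 (next power of 2).

Standard algorithm: 239^3 = 13651919 multiplications
Strassen's algorithm: 7^(log2(256)) = 7^8 = 5764801 multiplications
Savings: 13651919 - 5764801 = 7887118 multiplications

Standard: 13651919 multiplications (239^3). Strassen: 5764801 multiplications (7^8, after padding to 256x256). Strassen reduces 8 recursive multiplications to 7 at each level.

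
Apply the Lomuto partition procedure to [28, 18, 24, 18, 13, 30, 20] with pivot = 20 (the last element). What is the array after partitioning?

Lomuto partition with pivot = 20:

Initial array: [28, 18, 24, 18, 13, 30, 20]

arr[0]=28 > 20: no swap
arr[1]=18 <= 20: swap with position 0, array becomes [18, 28, 24, 18, 13, 30, 20]
arr[2]=24 > 20: no swap
arr[3]=18 <= 20: swap with position 1, array becomes [18, 18, 24, 28, 13, 30, 20]
arr[4]=13 <= 20: swap with position 2, array becomes [18, 18, 13, 28, 24, 30, 20]
arr[5]=30 > 20: no swap

Place pivot at position 3: [18, 18, 13, 20, 24, 30, 28]
Pivot position: 3

After partitioning with pivot 20, the array becomes [18, 18, 13, 20, 24, 30, 28]. The pivot is placed at index 3. All elements to the left of the pivot are <= 20, and all elements to the right are > 20.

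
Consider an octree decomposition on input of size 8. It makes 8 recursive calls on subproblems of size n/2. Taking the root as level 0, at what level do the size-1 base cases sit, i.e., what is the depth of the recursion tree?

For divide and conquer with division factor 2:

Problem sizes at each level:
Level 0: 8
Level 1: 4
Level 2: 2
Level 3: 1

The root is level 0 and the size-1 base case is level 3 (the tree spans levels 0 through 3, i.e. 4 levels counting the root), so the depth is the number of divisions: log_2(8) = 3

The recursion tree depth is log_2(8) = 3. At each level, the problem size is divided by 2, so it takes 3 divisions to reduce to a base case of size 1. The algorithm makes 8 recursive calls at each level.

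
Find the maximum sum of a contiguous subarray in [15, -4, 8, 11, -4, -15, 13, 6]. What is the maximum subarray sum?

Using Kadane's algorithm on [15, -4, 8, 11, -4, -15, 13, 6]:

Scanning through the array:
Position 1 (value -4): max_ending_here = 11, max_so_far = 15
Position 2 (value 8): max_ending_here = 19, max_so_far = 19
Position 3 (value 11): max_ending_here = 30, max_so_far = 30
Position 4 (value -4): max_ending_here = 26, max_so_far = 30
Position 5 (value -15): max_ending_here = 11, max_so_far = 30
Position 6 (value 13): max_ending_here = 24, max_so_far = 30
Position 7 (value 6): max_ending_here = 30, max_so_far = 30

Maximum subarray: [15, -4, 8, 11]
Maximum sum: 30

The maximum subarray is [15, -4, 8, 11] with sum 30. This subarray runs from index 0 to index 3.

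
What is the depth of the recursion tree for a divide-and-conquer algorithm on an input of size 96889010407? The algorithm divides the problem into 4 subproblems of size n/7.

For divide and conquer with division factor 7:

Problem sizes at each level:
Level 0: 96889010407
Level 1: 13841287201
Level 2: 1977326743
Level 3: 282475249
Level 4: 40353607
Level 5: 5764801
Level 6: 823543
Level 7: 117649
Level 8: 16807
Level 9: 2401
Level 10: 343
Level 11: 49
Level 12: 7
Level 13: 1

The root is level 0 and the size-1 base case is level 13 (the tree spans levels 0 through 13, i.e. 14 levels counting the root), so the depth is the number of divisions: log_7(96889010407) = 13

The recursion tree depth is log_7(96889010407) = 13. At each level, the problem size is divided by 7, so it takes 13 divisions to reduce to a base case of size 1. The algorithm makes 4 recursive calls at each level.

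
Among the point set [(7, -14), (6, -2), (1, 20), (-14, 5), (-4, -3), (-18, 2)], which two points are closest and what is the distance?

Computing all pairwise distances among 6 points:

d((7, -14), (6, -2)) = 12.0416
d((7, -14), (1, 20)) = 34.5254
d((7, -14), (-14, 5)) = 28.3196
d((7, -14), (-4, -3)) = 15.5563
d((7, -14), (-18, 2)) = 29.6816
d((6, -2), (1, 20)) = 22.561
d((6, -2), (-14, 5)) = 21.1896
d((6, -2), (-4, -3)) = 10.0499
d((6, -2), (-18, 2)) = 24.3311
d((1, 20), (-14, 5)) = 21.2132
d((1, 20), (-4, -3)) = 23.5372
d((1, 20), (-18, 2)) = 26.1725
d((-14, 5), (-4, -3)) = 12.8062
d((-14, 5), (-18, 2)) = 5.0 <-- minimum
d((-4, -3), (-18, 2)) = 14.8661

Closest pair: (-14, 5) and (-18, 2) with distance 5.0

The closest pair is (-14, 5) and (-18, 2) with Euclidean distance 5.0. For 6 points, brute-force pairwise comparison is shown above. For large n, the divide-and-conquer algorithm (sort by x, recurse on halves, check the dividing strip) achieves O(n log n).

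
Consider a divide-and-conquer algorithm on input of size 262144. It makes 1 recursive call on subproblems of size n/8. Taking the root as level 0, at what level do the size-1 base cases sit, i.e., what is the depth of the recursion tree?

For divide and conquer with division factor 8:

Problem sizes at each level:
Level 0: 262144
Level 1: 32768
Level 2: 4096
Level 3: 512
Level 4: 64
Level 5: 8
Level 6: 1

The root is level 0 and the size-1 base case is level 6 (the tree spans levels 0 through 6, i.e. 7 levels counting the root), so the depth is the number of divisions: log_8(262144) = 6

The recursion tree depth is log_8(262144) = 6. At each level, the problem size is divided by 8, so it takes 6 divisions to reduce to a base case of size 1. The algorithm makes 1 recursive call at each level.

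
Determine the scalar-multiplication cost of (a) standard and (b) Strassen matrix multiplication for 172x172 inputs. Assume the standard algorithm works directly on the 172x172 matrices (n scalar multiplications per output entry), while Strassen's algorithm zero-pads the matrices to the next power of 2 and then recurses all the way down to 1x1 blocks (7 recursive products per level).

Matrix multiplication for 172x172 matrices:

Strassen's algorithm requires power-of-2 dimensions. Pad 172x172 to 256x256 (next power of 2).

Standard algorithm: 172^3 = 5088448 multiplications
Strassen's algorithm: 7^(log2(256)) = 7^8 = 5764801 multiplications
Difference: 5088448 - 5764801 = -676353 (Strassen uses MORE here due to padding overhead — for small or just-over-power-of-2 n, padding can outweigh the per-level savings)

Standard: 5088448 multiplications (172^3). Strassen: 5764801 multiplications (7^8, after padding to 256x256). Strassen reduces 8 recursive multiplications to 7 at each level.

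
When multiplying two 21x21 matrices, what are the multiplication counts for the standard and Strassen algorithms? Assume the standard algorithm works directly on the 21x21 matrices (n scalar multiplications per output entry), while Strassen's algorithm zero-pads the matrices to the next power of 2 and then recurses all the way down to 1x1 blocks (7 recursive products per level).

Matrix multiplication for 21x21 matrices:

Strassen's algorithm requires power-of-2 dimensions. Pad 21x21 to 32x32 (next power of 2).

Standard algorithm: 21^3 = 9261 multiplications
Strassen's algorithm: 7^(log2(32)) = 7^5 = 16807 multiplications
Difference: 9261 - 16807 = -7546 (Strassen uses MORE here due to padding overhead — for small or just-over-power-of-2 n, padding can outweigh the per-level savings)

Standard: 9261 multiplications (21^3). Strassen: 16807 multiplications (7^5, after padding to 32x32). Strassen reduces 8 recursive multiplications to 7 at each level.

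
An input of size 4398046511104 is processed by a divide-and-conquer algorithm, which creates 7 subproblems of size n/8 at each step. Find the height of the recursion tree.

For divide and conquer with division factor 8:

Problem sizes at each level:
Level 0: 4398046511104
Level 1: 549755813888
Level 2: 68719476736
Level 3: 8589934592
Level 4: 1073741824
Level 5: 134217728
Level 6: 16777216
Level 7: 2097152
Level 8: 262144
Level 9: 32768
Level 10: 4096
Level 11: 512
Level 12: 64
Level 13: 8
Level 14: 1

The root is level 0 and the size-1 base case is level 14 (the tree spans levels 0 through 14, i.e. 15 levels counting the root), so the depth is the number of divisions: log_8(4398046511104) = 14

The recursion tree depth is log_8(4398046511104) = 14. At each level, the problem size is divided by 8, so it takes 14 divisions to reduce to a base case of size 1. The algorithm makes 7 recursive calls at each level.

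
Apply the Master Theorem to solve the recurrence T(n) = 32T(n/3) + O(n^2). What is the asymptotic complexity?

Master Theorem for T(n) = 32T(n/3) + O(n^2):

a = 32, b = 3, c = 2
log_b(a) = log_3(32) = 3.1546

Case 1: c = 2 < log_3(32) = 3.1546
T(n) = O(n^(log_3 32))

For T(n) = 32T(n/3) + O(n^2): log_3(32) = 3.1546. This is Case 1 of the Master Theorem (c < log_b(a), work dominated by leaves), giving O(n^(log_3 32)).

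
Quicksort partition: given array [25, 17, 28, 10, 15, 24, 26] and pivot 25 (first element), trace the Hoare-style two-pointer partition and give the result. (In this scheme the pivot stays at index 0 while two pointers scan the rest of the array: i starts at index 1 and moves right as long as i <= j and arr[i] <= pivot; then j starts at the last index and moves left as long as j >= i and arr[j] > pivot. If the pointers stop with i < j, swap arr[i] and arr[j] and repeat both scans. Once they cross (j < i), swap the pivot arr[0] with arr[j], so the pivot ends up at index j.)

Hoare-style two-pointer partition with pivot = 25:

Initial array: [25, 17, 28, 10, 15, 24, 26]

Pointers start at i = 1, j = 6.
i stops at index 2 (arr[2]=28 > 25), j stops at index 5 (arr[5]=24 <= 25): swap arr[2] and arr[5], array becomes [25, 17, 24, 10, 15, 28, 26]
i ends at 5, j ends at 4: the pointers have crossed (j < i), so scanning stops.

Swap pivot arr[0] with arr[4] to place pivot at position 4: [15, 17, 24, 10, 25, 28, 26]
Pivot position: 4

After partitioning with pivot 25, the array becomes [15, 17, 24, 10, 25, 28, 26]. The pivot is placed at index 4. All elements to the left of the pivot are <= 25, and all elements to the right are > 25.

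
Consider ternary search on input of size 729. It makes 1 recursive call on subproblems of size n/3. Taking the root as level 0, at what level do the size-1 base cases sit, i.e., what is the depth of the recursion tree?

For divide and conquer with division factor 3:

Problem sizes at each level:
Level 0: 729
Level 1: 243
Level 2: 81
Level 3: 27
Level 4: 9
Level 5: 3
Level 6: 1

The root is level 0 and the size-1 base case is level 6 (the tree spans levels 0 through 6, i.e. 7 levels counting the root), so the depth is the number of divisions: log_3(729) = 6

The recursion tree depth is log_3(729) = 6. At each level, the problem size is divided by 3, so it takes 6 divisions to reduce to a base case of size 1. The algorithm makes 1 recursive call at each level.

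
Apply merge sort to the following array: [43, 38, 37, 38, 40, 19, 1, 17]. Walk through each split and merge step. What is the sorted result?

Merge sort trace:

Split: [43, 38, 37, 38, 40, 19, 1, 17] -> [43, 38, 37, 38] and [40, 19, 1, 17]
  Split: [43, 38, 37, 38] -> [43, 38] and [37, 38]
    Split: [43, 38] -> [43] and [38]
    Merge: [43] + [38] -> [38, 43]
    Split: [37, 38] -> [37] and [38]
    Merge: [37] + [38] -> [37, 38]
  Merge: [38, 43] + [37, 38] -> [37, 38, 38, 43]
  Split: [40, 19, 1, 17] -> [40, 19] and [1, 17]
    Split: [40, 19] -> [40] and [19]
    Merge: [40] + [19] -> [19, 40]
    Split: [1, 17] -> [1] and [17]
    Merge: [1] + [17] -> [1, 17]
  Merge: [19, 40] + [1, 17] -> [1, 17, 19, 40]
Merge: [37, 38, 38, 43] + [1, 17, 19, 40] -> [1, 17, 19, 37, 38, 38, 40, 43]

Final sorted array: [1, 17, 19, 37, 38, 38, 40, 43]

The merge sort proceeds by recursively splitting the array and merging sorted halves.
After all merges, the sorted array is [1, 17, 19, 37, 38, 38, 40, 43].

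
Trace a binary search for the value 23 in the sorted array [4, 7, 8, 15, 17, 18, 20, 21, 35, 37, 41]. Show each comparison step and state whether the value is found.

Binary search for 23 in [4, 7, 8, 15, 17, 18, 20, 21, 35, 37, 41]:

lo=0, hi=10, mid=5, arr[mid]=18 -> 18 < 23, search right half
lo=6, hi=10, mid=8, arr[mid]=35 -> 35 > 23, search left half
lo=6, hi=7, mid=6, arr[mid]=20 -> 20 < 23, search right half
lo=7, hi=7, mid=7, arr[mid]=21 -> 21 < 23, search right half
lo=8 > hi=7, target 23 not found

Binary search determines that 23 is not in the array after 4 comparisons. The search space was exhausted without finding the target.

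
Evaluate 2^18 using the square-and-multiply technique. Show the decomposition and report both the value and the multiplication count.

Computing 2^18 by squaring (build up from 2^1; each line after the first costs one multiplication):

2^1 = 2
2^2 = (2^1)^2 = 2^2 = 4
2^4 = (2^2)^2 = 4^2 = 16
2^8 = (2^4)^2 = 16^2 = 256
2^9 = 2 * 2^8 = 2 * 256 = 512
2^18 = (2^9)^2 = 512^2 = 262144

Result: 262144
Multiplications needed: 5 (5 lines after 2^1)

2^18 = 262144. Using exponentiation by squaring, this requires 5 multiplications. The key idea: if the exponent is even, square the half-power; if odd, multiply by the base once.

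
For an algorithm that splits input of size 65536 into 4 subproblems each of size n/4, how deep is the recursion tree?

For divide and conquer with division factor 4:

Problem sizes at each level:
Level 0: 65536
Level 1: 16384
Level 2: 4096
Level 3: 1024
Level 4: 256
Level 5: 64
Level 6: 16
Level 7: 4
Level 8: 1

The root is level 0 and the size-1 base case is level 8 (the tree spans levels 0 through 8, i.e. 9 levels counting the root), so the depth is the number of divisions: log_4(65536) = 8

The recursion tree depth is log_4(65536) = 8. At each level, the problem size is divided by 4, so it takes 8 divisions to reduce to a base case of size 1. The algorithm makes 4 recursive calls at each level.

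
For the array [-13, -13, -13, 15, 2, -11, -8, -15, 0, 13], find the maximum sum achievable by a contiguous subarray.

Using Kadane's algorithm on [-13, -13, -13, 15, 2, -11, -8, -15, 0, 13]:

Scanning through the array:
Position 1 (value -13): max_ending_here = -13, max_so_far = -13
Position 2 (value -13): max_ending_here = -13, max_so_far = -13
Position 3 (value 15): max_ending_here = 15, max_so_far = 15
Position 4 (value 2): max_ending_here = 17, max_so_far = 17
Position 5 (value -11): max_ending_here = 6, max_so_far = 17
Position 6 (value -8): max_ending_here = -2, max_so_far = 17
Position 7 (value -15): max_ending_here = -15, max_so_far = 17
Position 8 (value 0): max_ending_here = 0, max_so_far = 17
Position 9 (value 13): max_ending_here = 13, max_so_far = 17

Maximum subarray: [15, 2]
Maximum sum: 17

The maximum subarray is [15, 2] with sum 17. This subarray runs from index 3 to index 4.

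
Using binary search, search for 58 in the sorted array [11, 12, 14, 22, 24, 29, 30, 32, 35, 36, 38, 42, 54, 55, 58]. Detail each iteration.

Binary search for 58 in [11, 12, 14, 22, 24, 29, 30, 32, 35, 36, 38, 42, 54, 55, 58]:

lo=0, hi=14, mid=7, arr[mid]=32 -> 32 < 58, search right half
lo=8, hi=14, mid=11, arr[mid]=42 -> 42 < 58, search right half
lo=12, hi=14, mid=13, arr[mid]=55 -> 55 < 58, search right half
lo=14, hi=14, mid=14, arr[mid]=58 -> Found target at index 14!

Binary search finds 58 at index 14 after 4 comparisons. The search repeatedly halves the search space by comparing with the middle element.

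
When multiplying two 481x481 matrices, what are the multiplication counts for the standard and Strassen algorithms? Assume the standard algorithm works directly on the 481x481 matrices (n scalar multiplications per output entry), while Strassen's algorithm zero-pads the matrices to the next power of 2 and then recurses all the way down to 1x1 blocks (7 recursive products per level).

Matrix multiplication for 481x481 matrices:

Strassen's algorithm requires power-of-2 dimensions. Pad 481x481 to 512x512 (next power of 2).

Standard algorithm: 481^3 = 111284641 multiplications
Strassen's algorithm: 7^(log2(512)) = 7^9 = 40353607 multiplications
Savings: 111284641 - 40353607 = 70931034 multiplications

Standard: 111284641 multiplications (481^3). Strassen: 40353607 multiplications (7^9, after padding to 512x512). Strassen reduces 8 recursive multiplications to 7 at each level.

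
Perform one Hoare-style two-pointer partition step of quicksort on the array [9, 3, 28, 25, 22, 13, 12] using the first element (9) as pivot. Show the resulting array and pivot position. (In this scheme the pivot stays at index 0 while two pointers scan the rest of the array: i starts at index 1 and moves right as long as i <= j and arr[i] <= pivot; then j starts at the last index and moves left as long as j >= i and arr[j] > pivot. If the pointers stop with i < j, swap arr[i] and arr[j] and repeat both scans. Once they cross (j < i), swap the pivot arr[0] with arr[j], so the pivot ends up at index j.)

Hoare-style two-pointer partition with pivot = 9:

Initial array: [9, 3, 28, 25, 22, 13, 12]

Pointers start at i = 1, j = 6.
i ends at 2, j ends at 1: the pointers have crossed (j < i), so scanning stops.

Swap pivot arr[0] with arr[1] to place pivot at position 1: [3, 9, 28, 25, 22, 13, 12]
Pivot position: 1

After partitioning with pivot 9, the array becomes [3, 9, 28, 25, 22, 13, 12]. The pivot is placed at index 1. All elements to the left of the pivot are <= 9, and all elements to the right are > 9.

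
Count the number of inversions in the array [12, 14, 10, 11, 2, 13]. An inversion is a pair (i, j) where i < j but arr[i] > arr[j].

Finding inversions in [12, 14, 10, 11, 2, 13]:

(0, 2): arr[0]=12 > arr[2]=10
(0, 3): arr[0]=12 > arr[3]=11
(0, 4): arr[0]=12 > arr[4]=2
(1, 2): arr[1]=14 > arr[2]=10
(1, 3): arr[1]=14 > arr[3]=11
(1, 4): arr[1]=14 > arr[4]=2
(1, 5): arr[1]=14 > arr[5]=13
(2, 4): arr[2]=10 > arr[4]=2
(3, 4): arr[3]=11 > arr[4]=2

Total inversions: 9

The array has 9 inversion(s): (0,2), (0,3), (0,4), (1,2), (1,3), (1,4), (1,5), (2,4), (3,4). Each pair (i,j) satisfies i < j and arr[i] > arr[j].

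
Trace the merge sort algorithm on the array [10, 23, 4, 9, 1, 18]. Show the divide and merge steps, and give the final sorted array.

Merge sort trace:

Split: [10, 23, 4, 9, 1, 18] -> [10, 23, 4] and [9, 1, 18]
  Split: [10, 23, 4] -> [10] and [23, 4]
    Split: [23, 4] -> [23] and [4]
    Merge: [23] + [4] -> [4, 23]
  Merge: [10] + [4, 23] -> [4, 10, 23]
  Split: [9, 1, 18] -> [9] and [1, 18]
    Split: [1, 18] -> [1] and [18]
    Merge: [1] + [18] -> [1, 18]
  Merge: [9] + [1, 18] -> [1, 9, 18]
Merge: [4, 10, 23] + [1, 9, 18] -> [1, 4, 9, 10, 18, 23]

Final sorted array: [1, 4, 9, 10, 18, 23]

The merge sort proceeds by recursively splitting the array and merging sorted halves.
After all merges, the sorted array is [1, 4, 9, 10, 18, 23].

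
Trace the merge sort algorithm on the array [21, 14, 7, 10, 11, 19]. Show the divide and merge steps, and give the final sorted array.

Merge sort trace:

Split: [21, 14, 7, 10, 11, 19] -> [21, 14, 7] and [10, 11, 19]
  Split: [21, 14, 7] -> [21] and [14, 7]
    Split: [14, 7] -> [14] and [7]
    Merge: [14] + [7] -> [7, 14]
  Merge: [21] + [7, 14] -> [7, 14, 21]
  Split: [10, 11, 19] -> [10] and [11, 19]
    Split: [11, 19] -> [11] and [19]
    Merge: [11] + [19] -> [11, 19]
  Merge: [10] + [11, 19] -> [10, 11, 19]
Merge: [7, 14, 21] + [10, 11, 19] -> [7, 10, 11, 14, 19, 21]

Final sorted array: [7, 10, 11, 14, 19, 21]

The merge sort proceeds by recursively splitting the array and merging sorted halves.
After all merges, the sorted array is [7, 10, 11, 14, 19, 21].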